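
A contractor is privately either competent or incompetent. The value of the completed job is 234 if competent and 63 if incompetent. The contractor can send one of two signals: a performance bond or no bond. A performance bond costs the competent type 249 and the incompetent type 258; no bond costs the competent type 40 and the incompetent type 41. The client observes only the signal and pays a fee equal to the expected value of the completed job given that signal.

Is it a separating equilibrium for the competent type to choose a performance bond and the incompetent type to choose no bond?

If types separate, bond earns payment 234 and no bond earns 63.
Competent: bond gives 234 − 249 = -15; no bond gives 63 − 40 = 23. Would deviate. ✗
Incompetent: no bond gives 63 − 41 = 22; bond gives 234 − 258 = -24. No deviation. ✓

No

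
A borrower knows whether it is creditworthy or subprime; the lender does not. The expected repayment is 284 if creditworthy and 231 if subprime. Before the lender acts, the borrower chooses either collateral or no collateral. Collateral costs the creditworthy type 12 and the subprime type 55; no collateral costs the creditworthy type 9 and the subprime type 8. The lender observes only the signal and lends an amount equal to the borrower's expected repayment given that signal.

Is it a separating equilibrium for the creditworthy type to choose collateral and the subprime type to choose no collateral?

Under separation the lender infers type exactly: collateral → creditworthy (pays 284), no collateral → subprime (pays 231).
Creditworthy: collateral gives 284 − 12 = 272; no collateral gives 231 − 9 = 222. No deviation. ✓
Subprime: no collateral gives 231 − 8 = 223; collateral gives 284 − 55 = 229. Would deviate. ✗

No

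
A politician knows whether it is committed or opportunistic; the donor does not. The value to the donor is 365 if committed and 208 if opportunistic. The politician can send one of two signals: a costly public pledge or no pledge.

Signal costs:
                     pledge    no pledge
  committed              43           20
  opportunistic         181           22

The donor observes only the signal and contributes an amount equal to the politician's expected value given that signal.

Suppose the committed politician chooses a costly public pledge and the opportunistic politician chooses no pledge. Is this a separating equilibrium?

Under separation the donor infers type exactly: pledge → committed (pays 365), no pledge → opportunistic (pays 208).
Committed: pledge gives 365 − 43 = 322; no pledge gives 208 − 20 = 188. No deviation. ✓
Opportunistic: no pledge gives 208 − 22 = 186; pledge gives 365 − 181 = 184. No deviation. ✓
Both incentive constraints hold.

Yes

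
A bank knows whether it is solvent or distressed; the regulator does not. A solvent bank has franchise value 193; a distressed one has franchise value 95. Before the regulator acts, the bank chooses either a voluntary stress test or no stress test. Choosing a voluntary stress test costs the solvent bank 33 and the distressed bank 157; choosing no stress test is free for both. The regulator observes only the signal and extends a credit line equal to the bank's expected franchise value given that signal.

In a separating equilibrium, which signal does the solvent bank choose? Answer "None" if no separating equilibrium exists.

Try solvent → stress test, distressed → no stress test:
  If types separate, stress test earns payment 193 and no stress test earns 95.
  Solvent: stress test gives 193 − 33 = 160; no stress test gives 95 − 0 = 95. No deviation. ✓
  Distressed: no stress test gives 95 − 0 = 95; stress test gives 193 − 157 = 36. No deviation. ✓
Both hold — the solvent type sends stress test.

stress test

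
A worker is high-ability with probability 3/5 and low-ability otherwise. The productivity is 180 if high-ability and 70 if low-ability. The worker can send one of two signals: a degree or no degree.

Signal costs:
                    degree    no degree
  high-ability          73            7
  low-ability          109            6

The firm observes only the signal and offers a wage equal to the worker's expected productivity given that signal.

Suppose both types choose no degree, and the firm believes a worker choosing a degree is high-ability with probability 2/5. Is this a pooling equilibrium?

Yes

At the pooled signal (no degree) the firm holds the prior 3/5 and pays 3/5·180 + 2/5·70 = 136. Off-path (degree) belief 2/5 gives 2/5·180 + 3/5·70 = 114.
High-ability: no degree gives 136 − 7 = 129; degree gives 114 − 73 = 41. Stays. ✓
Low-ability: no degree gives 136 − 6 = 130; degree gives 114 − 109 = 5. Stays. ✓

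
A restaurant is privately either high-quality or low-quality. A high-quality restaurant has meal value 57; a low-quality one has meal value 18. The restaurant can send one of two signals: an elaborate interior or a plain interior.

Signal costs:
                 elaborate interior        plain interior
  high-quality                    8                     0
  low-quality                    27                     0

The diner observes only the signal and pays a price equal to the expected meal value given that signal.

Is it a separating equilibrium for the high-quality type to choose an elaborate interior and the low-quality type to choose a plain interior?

No

Under separation the diner infers type exactly: elaborate interior → high-quality (pays 57), plain interior → low-quality (pays 18).
High-quality: elaborate interior gives 57 − 8 = 49; plain interior gives 18 − 0 = 18. No deviation. ✓
Low-quality: plain interior gives 18 − 0 = 18; elaborate interior gives 57 − 27 = 30. Would deviate. ✗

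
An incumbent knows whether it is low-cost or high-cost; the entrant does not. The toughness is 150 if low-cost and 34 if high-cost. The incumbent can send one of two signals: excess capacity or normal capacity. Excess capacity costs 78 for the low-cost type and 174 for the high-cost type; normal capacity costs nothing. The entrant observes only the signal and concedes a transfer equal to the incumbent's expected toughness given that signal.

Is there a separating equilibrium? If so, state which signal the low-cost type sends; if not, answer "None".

Try low-cost → excess capacity, high-cost → normal capacity:
  If types separate, excess capacity earns payment 150 and normal capacity earns 34.
  Low-cost: excess capacity gives 150 − 78 = 72; normal capacity gives 34 − 0 = 34. No deviation. ✓
  High-cost: normal capacity gives 34 − 0 = 34; excess capacity gives 150 − 174 = -24. No deviation. ✓
Both hold — the low-cost type sends excess capacity.

excess capacity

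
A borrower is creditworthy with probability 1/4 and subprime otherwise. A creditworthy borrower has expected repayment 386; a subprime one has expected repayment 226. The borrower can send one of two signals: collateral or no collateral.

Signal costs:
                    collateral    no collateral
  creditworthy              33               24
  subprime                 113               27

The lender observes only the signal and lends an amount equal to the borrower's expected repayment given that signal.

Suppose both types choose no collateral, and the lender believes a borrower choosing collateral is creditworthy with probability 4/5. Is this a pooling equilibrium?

On the equilibrium path (no collateral) the lender holds the prior 1/4 and pays 1/4·386 + 3/4·226 = 266. Off-path (collateral) belief 4/5 gives 4/5·386 + 1/5·226 = 354.
Creditworthy: no collateral gives 266 − 24 = 242; collateral gives 354 − 33 = 321. Deviates. ✗
Subprime: no collateral gives 266 − 27 = 239; collateral gives 354 − 113 = 241. Deviates. ✗

No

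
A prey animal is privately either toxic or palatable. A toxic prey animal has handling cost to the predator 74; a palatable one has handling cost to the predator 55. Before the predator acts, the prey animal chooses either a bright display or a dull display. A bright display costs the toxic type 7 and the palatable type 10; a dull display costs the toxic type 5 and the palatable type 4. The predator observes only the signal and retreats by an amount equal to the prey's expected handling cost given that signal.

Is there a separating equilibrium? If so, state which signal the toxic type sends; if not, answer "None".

None

Try toxic → bright display, palatable → dull display:
  Under separation the predator infers type exactly: bright display → toxic (pays 74), dull display → palatable (pays 55).
  Toxic: bright display gives 74 − 7 = 67; dull display gives 55 − 5 = 50. No deviation. ✓
  Palatable: dull display gives 55 − 4 = 51; bright display gives 74 − 10 = 64. Would deviate. ✗
Try toxic → dull display, palatable → bright display:
  Under separation the predator infers type exactly: dull display → toxic (pays 74), bright display → palatable (pays 55).
  Toxic: dull display gives 74 − 5 = 69; bright display gives 55 − 7 = 48. No deviation. ✓
  Palatable: bright display gives 55 − 10 = 45; dull display gives 74 − 4 = 70. Would deviate. ✗
Neither assignment is incentive-compatible.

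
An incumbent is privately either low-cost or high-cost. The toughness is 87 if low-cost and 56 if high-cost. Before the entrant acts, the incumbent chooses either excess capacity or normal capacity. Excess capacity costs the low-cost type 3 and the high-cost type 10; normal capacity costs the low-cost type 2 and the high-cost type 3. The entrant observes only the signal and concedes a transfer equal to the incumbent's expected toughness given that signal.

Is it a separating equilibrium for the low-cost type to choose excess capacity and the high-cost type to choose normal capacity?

If types separate, excess capacity earns payment 87 and normal capacity earns 56.
Low-cost: excess capacity gives 87 − 3 = 84; normal capacity gives 56 − 2 = 54. No deviation. ✓
High-cost: normal capacity gives 56 − 3 = 53; excess capacity gives 87 − 10 = 77. Would deviate. ✗

No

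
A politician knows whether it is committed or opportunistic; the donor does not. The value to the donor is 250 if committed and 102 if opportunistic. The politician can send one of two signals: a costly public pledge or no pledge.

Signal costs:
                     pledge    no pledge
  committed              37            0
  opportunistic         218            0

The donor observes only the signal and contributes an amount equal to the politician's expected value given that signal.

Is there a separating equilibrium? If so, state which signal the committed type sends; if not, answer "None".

Try committed → pledge, opportunistic → no pledge:
  If types separate, pledge earns payment 250 and no pledge earns 102.
  Committed: pledge gives 250 − 37 = 213; no pledge gives 102 − 0 = 102. No deviation. ✓
  Opportunistic: no pledge gives 102 − 0 = 102; pledge gives 250 − 218 = 32. No deviation. ✓
Both hold — the committed type sends pledge.

pledge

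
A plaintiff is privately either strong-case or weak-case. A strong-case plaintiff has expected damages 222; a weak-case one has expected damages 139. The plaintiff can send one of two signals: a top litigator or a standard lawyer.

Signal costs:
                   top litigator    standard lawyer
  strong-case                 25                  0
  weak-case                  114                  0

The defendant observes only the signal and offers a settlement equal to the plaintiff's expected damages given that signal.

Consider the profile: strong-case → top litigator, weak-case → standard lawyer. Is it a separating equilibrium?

Yes

If types separate, top litigator earns payment 222 and standard lawyer earns 139.
Strong-case: top litigator gives 222 − 25 = 197; standard lawyer gives 139 − 0 = 139. No deviation. ✓
Weak-case: standard lawyer gives 139 − 0 = 139; top litigator gives 222 − 114 = 108. No deviation. ✓
Neither type gains from mimicking the other.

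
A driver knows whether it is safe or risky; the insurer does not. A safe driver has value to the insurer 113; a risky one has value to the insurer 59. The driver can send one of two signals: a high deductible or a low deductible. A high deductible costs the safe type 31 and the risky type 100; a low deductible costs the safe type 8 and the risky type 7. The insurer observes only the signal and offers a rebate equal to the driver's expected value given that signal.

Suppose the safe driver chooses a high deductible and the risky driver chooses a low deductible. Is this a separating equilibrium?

If types separate, high deductible earns payment 113 and low deductible earns 59.
Safe: high deductible gives 113 − 31 = 82; low deductible gives 59 − 8 = 51. No deviation. ✓
Risky: low deductible gives 59 − 7 = 52; high deductible gives 113 − 100 = 13. No deviation. ✓
Neither type gains from mimicking the other.

Yes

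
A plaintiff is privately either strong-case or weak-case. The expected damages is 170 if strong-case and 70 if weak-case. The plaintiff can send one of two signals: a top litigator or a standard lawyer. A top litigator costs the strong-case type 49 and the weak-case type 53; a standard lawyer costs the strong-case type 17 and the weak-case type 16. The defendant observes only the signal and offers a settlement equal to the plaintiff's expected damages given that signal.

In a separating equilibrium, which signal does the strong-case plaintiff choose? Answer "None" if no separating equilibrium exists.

Try strong-case → top litigator, weak-case → standard lawyer:
  If types separate, top litigator earns payment 170 and standard lawyer earns 70.
  Strong-case: top litigator gives 170 − 49 = 121; standard lawyer gives 70 − 17 = 53. No deviation. ✓
  Weak-case: standard lawyer gives 70 − 16 = 54; top litigator gives 170 − 53 = 117. Would deviate. ✗
Try strong-case → standard lawyer, weak-case → top litigator:
  If types separate, standard lawyer earns payment 170 and top litigator earns 70.
  Strong-case: standard lawyer gives 170 − 17 = 153; top litigator gives 70 − 49 = 21. No deviation. ✓
  Weak-case: top litigator gives 70 − 53 = 17; standard lawyer gives 170 − 16 = 154. Would deviate. ✗
Neither assignment is incentive-compatible.

None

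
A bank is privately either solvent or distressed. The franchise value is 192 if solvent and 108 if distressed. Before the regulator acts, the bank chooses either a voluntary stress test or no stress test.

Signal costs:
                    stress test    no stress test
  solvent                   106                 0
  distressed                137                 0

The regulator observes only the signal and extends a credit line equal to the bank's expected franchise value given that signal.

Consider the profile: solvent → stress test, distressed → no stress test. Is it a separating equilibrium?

Under separation the regulator infers type exactly: stress test → solvent (pays 192), no stress test → distressed (pays 108).
Solvent: stress test gives 192 − 106 = 86; no stress test gives 108 − 0 = 108. Would deviate. ✗
Distressed: no stress test gives 108 − 0 = 108; stress test gives 192 − 137 = 55. No deviation. ✓

No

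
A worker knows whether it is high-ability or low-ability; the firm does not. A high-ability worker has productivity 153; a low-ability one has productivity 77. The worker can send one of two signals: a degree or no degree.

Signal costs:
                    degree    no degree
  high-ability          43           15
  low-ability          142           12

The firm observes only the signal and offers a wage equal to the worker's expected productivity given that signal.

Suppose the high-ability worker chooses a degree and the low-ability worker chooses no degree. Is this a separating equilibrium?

Yes

Under separation the firm infers type exactly: degree → high-ability (pays 153), no degree → low-ability (pays 77).
High-ability: degree gives 153 − 43 = 110; no degree gives 77 − 15 = 62. No deviation. ✓
Low-ability: no degree gives 77 − 12 = 65; degree gives 153 − 142 = 11. No deviation. ✓
Both incentive constraints hold.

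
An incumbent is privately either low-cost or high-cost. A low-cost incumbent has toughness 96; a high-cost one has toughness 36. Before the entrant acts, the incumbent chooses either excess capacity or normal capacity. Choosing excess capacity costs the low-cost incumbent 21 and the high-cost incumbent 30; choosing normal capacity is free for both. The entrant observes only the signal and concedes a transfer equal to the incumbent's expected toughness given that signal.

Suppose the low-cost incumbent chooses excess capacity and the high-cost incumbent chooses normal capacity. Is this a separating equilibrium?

No

Under separation the entrant infers type exactly: excess capacity → low-cost (pays 96), normal capacity → high-cost (pays 36).
Low-cost: excess capacity gives 96 − 21 = 75; normal capacity gives 36 − 0 = 36. No deviation. ✓
High-cost: normal capacity gives 36 − 0 = 36; excess capacity gives 96 − 30 = 66. Would deviate. ✗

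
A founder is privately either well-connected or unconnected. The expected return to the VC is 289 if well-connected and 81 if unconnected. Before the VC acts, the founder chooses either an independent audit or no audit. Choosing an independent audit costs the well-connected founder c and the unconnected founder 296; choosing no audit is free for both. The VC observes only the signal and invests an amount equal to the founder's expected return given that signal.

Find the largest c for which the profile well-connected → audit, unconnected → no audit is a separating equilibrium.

208

Under separation: audit → well-connected (pays 289); no audit → unconnected (pays 81).
Unconnected: 81 − 0 = 81 ≥ 289 − 296 = -7. Holds regardless of c. ✓
Well-connected: 289 − c ≥ 81 − 0, so c ≤ 289 − 81 = 208.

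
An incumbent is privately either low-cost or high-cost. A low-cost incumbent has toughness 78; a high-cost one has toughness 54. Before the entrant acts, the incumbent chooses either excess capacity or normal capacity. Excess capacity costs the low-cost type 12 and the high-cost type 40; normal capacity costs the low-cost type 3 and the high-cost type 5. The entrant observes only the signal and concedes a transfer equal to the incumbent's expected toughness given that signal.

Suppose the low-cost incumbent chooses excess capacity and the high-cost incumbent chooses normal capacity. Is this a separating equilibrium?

If types separate, excess capacity earns payment 78 and normal capacity earns 54.
Low-cost: excess capacity gives 78 − 12 = 66; normal capacity gives 54 − 3 = 51. No deviation. ✓
High-cost: normal capacity gives 54 − 5 = 49; excess capacity gives 78 − 40 = 38. No deviation. ✓
Neither type gains from mimicking the other.

Yes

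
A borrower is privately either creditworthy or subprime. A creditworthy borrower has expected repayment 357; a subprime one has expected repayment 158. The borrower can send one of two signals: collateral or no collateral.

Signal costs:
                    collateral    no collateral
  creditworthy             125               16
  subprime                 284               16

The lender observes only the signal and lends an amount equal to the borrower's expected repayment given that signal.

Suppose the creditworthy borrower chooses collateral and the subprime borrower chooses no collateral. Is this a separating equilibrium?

Under separation the lender infers type exactly: collateral → creditworthy (pays 357), no collateral → subprime (pays 158).
Creditworthy: collateral gives 357 − 125 = 232; no collateral gives 158 − 16 = 142. No deviation. ✓
Subprime: no collateral gives 158 − 16 = 142; collateral gives 357 − 284 = 73. No deviation. ✓
Both incentive constraints hold.

Yes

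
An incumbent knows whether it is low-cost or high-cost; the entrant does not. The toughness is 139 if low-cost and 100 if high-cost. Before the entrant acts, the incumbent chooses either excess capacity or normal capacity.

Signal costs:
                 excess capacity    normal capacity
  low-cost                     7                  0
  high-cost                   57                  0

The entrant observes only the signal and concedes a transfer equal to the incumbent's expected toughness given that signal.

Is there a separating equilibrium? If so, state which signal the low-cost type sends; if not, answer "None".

excess capacity

Try low-cost → excess capacity, high-cost → normal capacity:
  If types separate, excess capacity earns payment 139 and normal capacity earns 100.
  Low-cost: excess capacity gives 139 − 7 = 132; normal capacity gives 100 − 0 = 100. No deviation. ✓
  High-cost: normal capacity gives 100 − 0 = 100; excess capacity gives 139 − 57 = 82. No deviation. ✓
Both hold — the low-cost type sends excess capacity.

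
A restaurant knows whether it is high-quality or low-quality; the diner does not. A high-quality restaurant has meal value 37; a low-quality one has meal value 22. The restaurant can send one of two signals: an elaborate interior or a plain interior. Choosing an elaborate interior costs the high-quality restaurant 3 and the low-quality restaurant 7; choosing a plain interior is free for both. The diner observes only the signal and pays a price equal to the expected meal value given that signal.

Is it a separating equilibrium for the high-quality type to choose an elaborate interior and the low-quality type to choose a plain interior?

No

If types separate, elaborate interior earns payment 37 and plain interior earns 22.
High-quality: elaborate interior gives 37 − 3 = 34; plain interior gives 22 − 0 = 22. No deviation. ✓
Low-quality: plain interior gives 22 − 0 = 22; elaborate interior gives 37 − 7 = 30. Would deviate. ✗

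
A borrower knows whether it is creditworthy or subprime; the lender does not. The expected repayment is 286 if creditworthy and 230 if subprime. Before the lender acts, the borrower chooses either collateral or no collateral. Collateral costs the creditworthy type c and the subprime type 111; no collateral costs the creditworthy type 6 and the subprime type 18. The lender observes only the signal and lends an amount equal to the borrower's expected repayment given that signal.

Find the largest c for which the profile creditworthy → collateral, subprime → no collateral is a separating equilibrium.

Under separation: collateral → creditworthy (pays 286); no collateral → subprime (pays 230).
Subprime: 230 − 18 = 212 ≥ 286 − 111 = 175. Holds regardless of c. ✓
Creditworthy: 286 − c ≥ 230 − 6, so c ≤ 286 − 224 = 62.

62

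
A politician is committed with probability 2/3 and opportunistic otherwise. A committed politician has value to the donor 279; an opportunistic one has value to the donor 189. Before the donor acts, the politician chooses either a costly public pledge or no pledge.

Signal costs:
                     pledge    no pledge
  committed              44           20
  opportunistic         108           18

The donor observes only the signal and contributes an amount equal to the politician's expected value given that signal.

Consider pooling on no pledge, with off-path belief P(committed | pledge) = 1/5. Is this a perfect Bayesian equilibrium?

Yes

At the pooled signal (no pledge) the donor holds the prior 2/3 and pays 2/3·279 + 1/3·189 = 249. Off-path (pledge) belief 1/5 gives 1/5·279 + 4/5·189 = 207.
Committed: no pledge gives 249 − 20 = 229; pledge gives 207 − 44 = 163. Stays. ✓
Opportunistic: no pledge gives 249 − 18 = 231; pledge gives 207 − 108 = 99. Stays. ✓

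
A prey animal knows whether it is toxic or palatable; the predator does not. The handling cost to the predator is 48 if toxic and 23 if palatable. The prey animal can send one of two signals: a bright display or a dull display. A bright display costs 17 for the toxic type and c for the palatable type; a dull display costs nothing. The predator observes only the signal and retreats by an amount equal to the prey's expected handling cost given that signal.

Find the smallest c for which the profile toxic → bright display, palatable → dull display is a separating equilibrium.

25

Under separation: bright display → toxic (pays 48); dull display → palatable (pays 23).
Toxic: 48 − 17 = 31 ≥ 23 − 0 = 23. Holds regardless of c. ✓
Palatable: 23 − 0 ≥ 48 − c, so c ≥ 48 − 23 = 25.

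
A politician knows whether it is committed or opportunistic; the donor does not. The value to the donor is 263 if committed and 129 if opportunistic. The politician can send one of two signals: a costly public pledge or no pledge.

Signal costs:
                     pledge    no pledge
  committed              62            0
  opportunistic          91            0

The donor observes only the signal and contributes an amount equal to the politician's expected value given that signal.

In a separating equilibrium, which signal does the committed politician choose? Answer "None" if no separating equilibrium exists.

Try committed → pledge, opportunistic → no pledge:
  Under separation the donor infers type exactly: pledge → committed (pays 263), no pledge → opportunistic (pays 129).
  Committed: pledge gives 263 − 62 = 201; no pledge gives 129 − 0 = 129. No deviation. ✓
  Opportunistic: no pledge gives 129 − 0 = 129; pledge gives 263 − 91 = 172. Would deviate. ✗
Try committed → no pledge, opportunistic → pledge:
  Under separation the donor infers type exactly: no pledge → committed (pays 263), pledge → opportunistic (pays 129).
  Committed: no pledge gives 263 − 0 = 263; pledge gives 129 − 62 = 67. No deviation. ✓
  Opportunistic: pledge gives 129 − 91 = 38; no pledge gives 263 − 0 = 263. Would deviate. ✗
Neither assignment is incentive-compatible.

None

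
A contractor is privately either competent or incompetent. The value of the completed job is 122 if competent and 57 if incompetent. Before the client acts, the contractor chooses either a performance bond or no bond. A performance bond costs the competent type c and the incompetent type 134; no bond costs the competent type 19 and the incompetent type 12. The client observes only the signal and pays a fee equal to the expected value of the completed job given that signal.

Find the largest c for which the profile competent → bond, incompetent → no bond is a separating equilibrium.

84

Under separation: bond → competent (pays 122); no bond → incompetent (pays 57).
Incompetent: 57 − 12 = 45 ≥ 122 − 134 = -12. Holds regardless of c. ✓
Competent: 122 − c ≥ 57 − 19, so c ≤ 122 − 38 = 84.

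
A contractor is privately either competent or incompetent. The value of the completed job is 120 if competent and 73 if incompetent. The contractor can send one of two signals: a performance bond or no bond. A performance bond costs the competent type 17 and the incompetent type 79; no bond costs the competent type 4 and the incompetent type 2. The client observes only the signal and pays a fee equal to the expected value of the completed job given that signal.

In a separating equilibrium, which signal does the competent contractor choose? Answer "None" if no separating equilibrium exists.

Try competent → bond, incompetent → no bond:
  If types separate, bond earns payment 120 and no bond earns 73.
  Competent: bond gives 120 − 17 = 103; no bond gives 73 − 4 = 69. No deviation. ✓
  Incompetent: no bond gives 73 − 2 = 71; bond gives 120 − 79 = 41. No deviation. ✓
Both hold — the competent type sends bond.

bond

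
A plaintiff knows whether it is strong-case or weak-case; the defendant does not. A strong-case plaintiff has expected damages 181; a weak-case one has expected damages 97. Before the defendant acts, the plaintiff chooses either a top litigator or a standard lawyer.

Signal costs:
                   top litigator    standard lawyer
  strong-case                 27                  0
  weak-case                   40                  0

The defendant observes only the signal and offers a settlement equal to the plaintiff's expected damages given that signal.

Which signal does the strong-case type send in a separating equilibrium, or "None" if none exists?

None

Try strong-case → top litigator, weak-case → standard lawyer:
  If types separate, top litigator earns payment 181 and standard lawyer earns 97.
  Strong-case: top litigator gives 181 − 27 = 154; standard lawyer gives 97 − 0 = 97. No deviation. ✓
  Weak-case: standard lawyer gives 97 − 0 = 97; top litigator gives 181 − 40 = 141. Would deviate. ✗
Try strong-case → standard lawyer, weak-case → top litigator:
  If types separate, standard lawyer earns payment 181 and top litigator earns 97.
  Strong-case: standard lawyer gives 181 − 0 = 181; top litigator gives 97 − 27 = 70. No deviation. ✓
  Weak-case: top litigator gives 97 − 40 = 57; standard lawyer gives 181 − 0 = 181. Would deviate. ✗
Neither assignment is incentive-compatible.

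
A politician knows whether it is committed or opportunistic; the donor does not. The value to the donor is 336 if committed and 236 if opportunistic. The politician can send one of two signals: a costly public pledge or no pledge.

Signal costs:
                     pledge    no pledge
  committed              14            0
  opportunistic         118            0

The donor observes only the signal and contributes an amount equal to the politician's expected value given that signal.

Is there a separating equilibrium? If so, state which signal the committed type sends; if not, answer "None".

Try committed → pledge, opportunistic → no pledge:
  If types separate, pledge earns payment 336 and no pledge earns 236.
  Committed: pledge gives 336 − 14 = 322; no pledge gives 236 − 0 = 236. No deviation. ✓
  Opportunistic: no pledge gives 236 − 0 = 236; pledge gives 336 − 118 = 218. No deviation. ✓
Both hold — the committed type sends pledge.

pledge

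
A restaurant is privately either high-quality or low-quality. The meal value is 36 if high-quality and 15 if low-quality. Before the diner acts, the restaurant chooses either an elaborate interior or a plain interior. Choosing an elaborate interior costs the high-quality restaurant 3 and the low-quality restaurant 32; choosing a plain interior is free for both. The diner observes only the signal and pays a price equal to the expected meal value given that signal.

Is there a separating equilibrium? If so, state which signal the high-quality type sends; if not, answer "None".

elaborate interior

Try high-quality → elaborate interior, low-quality → plain interior:
  Under separation the diner infers type exactly: elaborate interior → high-quality (pays 36), plain interior → low-quality (pays 15).
  High-quality: elaborate interior gives 36 − 3 = 33; plain interior gives 15 − 0 = 15. No deviation. ✓
  Low-quality: plain interior gives 15 − 0 = 15; elaborate interior gives 36 − 32 = 4. No deviation. ✓
Both hold — the high-quality type sends elaborate interior.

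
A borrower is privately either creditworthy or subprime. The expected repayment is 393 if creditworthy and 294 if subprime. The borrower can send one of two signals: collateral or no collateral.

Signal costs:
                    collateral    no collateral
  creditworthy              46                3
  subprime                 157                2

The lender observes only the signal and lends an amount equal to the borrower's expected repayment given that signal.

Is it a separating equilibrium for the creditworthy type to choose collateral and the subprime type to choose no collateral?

If types separate, collateral earns payment 393 and no collateral earns 294.
Creditworthy: collateral gives 393 − 46 = 347; no collateral gives 294 − 3 = 291. No deviation. ✓
Subprime: no collateral gives 294 − 2 = 292; collateral gives 393 − 157 = 236. No deviation. ✓
Neither type gains from mimicking the other.

Yes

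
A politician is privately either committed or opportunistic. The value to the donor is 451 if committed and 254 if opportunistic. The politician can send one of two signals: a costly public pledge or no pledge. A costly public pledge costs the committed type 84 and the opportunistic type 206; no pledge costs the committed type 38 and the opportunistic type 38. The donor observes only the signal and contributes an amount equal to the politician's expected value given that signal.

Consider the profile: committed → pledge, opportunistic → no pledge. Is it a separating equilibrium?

If types separate, pledge earns payment 451 and no pledge earns 254.
Committed: pledge gives 451 − 84 = 367; no pledge gives 254 − 38 = 216. No deviation. ✓
Opportunistic: no pledge gives 254 − 38 = 216; pledge gives 451 − 206 = 245. Would deviate. ✗

No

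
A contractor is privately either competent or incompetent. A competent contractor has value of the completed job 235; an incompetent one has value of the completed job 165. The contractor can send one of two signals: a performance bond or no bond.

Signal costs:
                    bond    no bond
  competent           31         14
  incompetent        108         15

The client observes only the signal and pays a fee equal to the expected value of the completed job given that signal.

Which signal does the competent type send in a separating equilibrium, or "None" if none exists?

bond

Try competent → bond, incompetent → no bond:
  If types separate, bond earns payment 235 and no bond earns 165.
  Competent: bond gives 235 − 31 = 204; no bond gives 165 − 14 = 151. No deviation. ✓
  Incompetent: no bond gives 165 − 15 = 150; bond gives 235 − 108 = 127. No deviation. ✓
Both hold — the competent type sends bond.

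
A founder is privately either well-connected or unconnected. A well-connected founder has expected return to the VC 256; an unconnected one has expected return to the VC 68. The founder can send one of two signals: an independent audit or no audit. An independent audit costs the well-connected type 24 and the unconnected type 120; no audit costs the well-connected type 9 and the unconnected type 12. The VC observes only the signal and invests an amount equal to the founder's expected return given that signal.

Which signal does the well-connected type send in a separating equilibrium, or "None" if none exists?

Try well-connected → audit, unconnected → no audit:
  If types separate, audit earns payment 256 and no audit earns 68.
  Well-connected: audit gives 256 − 24 = 232; no audit gives 68 − 9 = 59. No deviation. ✓
  Unconnected: no audit gives 68 − 12 = 56; audit gives 256 − 120 = 136. Would deviate. ✗
Try well-connected → no audit, unconnected → audit:
  If types separate, no audit earns payment 256 and audit earns 68.
  Well-connected: no audit gives 256 − 9 = 247; audit gives 68 − 24 = 44. No deviation. ✓
  Unconnected: audit gives 68 − 120 = -52; no audit gives 256 − 12 = 244. Would deviate. ✗
Neither assignment is incentive-compatible.

None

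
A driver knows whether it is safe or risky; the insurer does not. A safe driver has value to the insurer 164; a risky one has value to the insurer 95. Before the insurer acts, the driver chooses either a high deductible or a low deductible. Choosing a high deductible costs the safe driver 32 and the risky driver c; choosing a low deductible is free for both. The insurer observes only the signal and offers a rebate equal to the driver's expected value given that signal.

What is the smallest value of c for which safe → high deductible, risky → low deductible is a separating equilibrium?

69

Under separation: high deductible → safe (pays 164); low deductible → risky (pays 95).
Safe: 164 − 32 = 132 ≥ 95 − 0 = 95. Holds regardless of c. ✓
Risky: 95 − 0 ≥ 164 − c, so c ≥ 164 − 95 = 69.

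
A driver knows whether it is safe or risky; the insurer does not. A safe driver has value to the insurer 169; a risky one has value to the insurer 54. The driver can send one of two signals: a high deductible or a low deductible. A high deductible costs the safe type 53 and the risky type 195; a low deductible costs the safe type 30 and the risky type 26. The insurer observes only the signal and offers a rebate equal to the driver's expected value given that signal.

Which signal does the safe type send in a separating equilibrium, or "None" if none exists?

high deductible

Try safe → high deductible, risky → low deductible:
  Under separation the insurer infers type exactly: high deductible → safe (pays 169), low deductible → risky (pays 54).
  Safe: high deductible gives 169 − 53 = 116; low deductible gives 54 − 30 = 24. No deviation. ✓
  Risky: low deductible gives 54 − 26 = 28; high deductible gives 169 − 195 = -26. No deviation. ✓
Both hold — the safe type sends high deductible.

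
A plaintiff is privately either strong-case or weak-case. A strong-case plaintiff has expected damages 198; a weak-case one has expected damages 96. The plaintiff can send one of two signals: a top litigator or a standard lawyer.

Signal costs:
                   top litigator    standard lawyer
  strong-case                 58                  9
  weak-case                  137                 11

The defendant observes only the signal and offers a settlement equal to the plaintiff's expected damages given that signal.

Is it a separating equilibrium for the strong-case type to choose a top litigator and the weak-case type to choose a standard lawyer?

Yes

If types separate, top litigator earns payment 198 and standard lawyer earns 96.
Strong-case: top litigator gives 198 − 58 = 140; standard lawyer gives 96 − 9 = 87. No deviation. ✓
Weak-case: standard lawyer gives 96 − 11 = 85; top litigator gives 198 − 137 = 61. No deviation. ✓
Neither type gains from mimicking the other.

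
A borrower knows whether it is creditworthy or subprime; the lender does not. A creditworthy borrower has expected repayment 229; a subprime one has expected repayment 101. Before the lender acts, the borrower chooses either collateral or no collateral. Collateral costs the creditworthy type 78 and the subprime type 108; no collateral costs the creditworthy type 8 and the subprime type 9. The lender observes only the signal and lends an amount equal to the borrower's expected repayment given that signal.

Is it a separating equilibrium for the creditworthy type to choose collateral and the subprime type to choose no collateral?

No

Under separation the lender infers type exactly: collateral → creditworthy (pays 229), no collateral → subprime (pays 101).
Creditworthy: collateral gives 229 − 78 = 151; no collateral gives 101 − 8 = 93. No deviation. ✓
Subprime: no collateral gives 101 − 9 = 92; collateral gives 229 − 108 = 121. Would deviate. ✗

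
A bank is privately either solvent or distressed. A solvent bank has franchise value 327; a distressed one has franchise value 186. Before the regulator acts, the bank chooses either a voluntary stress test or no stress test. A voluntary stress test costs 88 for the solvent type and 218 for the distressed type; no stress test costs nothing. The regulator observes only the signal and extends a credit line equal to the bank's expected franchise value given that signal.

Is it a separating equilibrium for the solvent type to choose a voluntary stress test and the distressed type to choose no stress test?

Yes

Under separation the regulator infers type exactly: stress test → solvent (pays 327), no stress test → distressed (pays 186).
Solvent: stress test gives 327 − 88 = 239; no stress test gives 186 − 0 = 186. No deviation. ✓
Distressed: no stress test gives 186 − 0 = 186; stress test gives 327 − 218 = 109. No deviation. ✓
Neither type gains from mimicking the other.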